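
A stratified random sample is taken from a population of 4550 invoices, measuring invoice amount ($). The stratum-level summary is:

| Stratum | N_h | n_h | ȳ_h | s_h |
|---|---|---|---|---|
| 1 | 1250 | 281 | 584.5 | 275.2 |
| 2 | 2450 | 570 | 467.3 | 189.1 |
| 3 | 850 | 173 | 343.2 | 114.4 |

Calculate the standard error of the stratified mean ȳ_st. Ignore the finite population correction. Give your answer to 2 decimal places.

V̂(ȳ_st) = Σ W_h² s_h²/n_h, with W_h = N_h/N and N = 4550:
  stratum 1: (1250/4550)²·275.2²/281 = 20.3417
  stratum 2: (2450/4550)²·189.1²/570 = 18.1894
  stratum 3: (850/4550)²·114.4²/173 = 2.6401
V̂(ȳ_st) = 41.1712
SE(ȳ_st) = √41.1712 = 6.41648

SE(ȳ_st) ≈ 6.42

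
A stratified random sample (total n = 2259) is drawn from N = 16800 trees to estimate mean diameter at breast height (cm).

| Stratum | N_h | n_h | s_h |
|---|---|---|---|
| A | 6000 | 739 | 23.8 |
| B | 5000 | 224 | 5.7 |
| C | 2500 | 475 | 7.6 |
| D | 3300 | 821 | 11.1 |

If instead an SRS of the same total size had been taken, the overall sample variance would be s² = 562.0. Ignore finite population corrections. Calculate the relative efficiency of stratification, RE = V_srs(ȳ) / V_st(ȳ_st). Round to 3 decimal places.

RE ≈ 2.089

V̂(ȳ_st) = Σ W_h² s_h²/n_h, with W_h = N_h/N and N = 16800:
  stratum A: (6000/16800)²·23.8²/739 = 0.0977673
  stratum B: (5000/16800)²·5.7²/224 = 0.0128476
  stratum C: (2500/16800)²·7.6²/475 = 0.00269274
  stratum D: (3300/16800)²·11.1²/821 = 0.00579045
V_st = 0.119098
V_srs = s²/n = 562.0/2259 = 0.248783
Relative efficiency = V_srs / V_st = 0.248783/0.119098 = 2.0889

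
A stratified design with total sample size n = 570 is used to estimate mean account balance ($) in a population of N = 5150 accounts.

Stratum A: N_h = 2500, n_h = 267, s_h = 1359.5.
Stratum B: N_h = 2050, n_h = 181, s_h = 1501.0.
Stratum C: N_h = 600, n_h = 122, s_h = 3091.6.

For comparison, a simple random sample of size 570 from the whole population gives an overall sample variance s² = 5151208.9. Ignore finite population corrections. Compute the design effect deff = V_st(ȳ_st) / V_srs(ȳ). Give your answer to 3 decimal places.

V̂(ȳ_st) = Σ W_h² s_h²/n_h, with W_h = N_h/N and N = 5150:
  stratum A: (2500/5150)²·1359.5²/267 = 1631.22
  stratum B: (2050/5150)²·1501.0²/181 = 1972.31
  stratum C: (600/5150)²·3091.6²/122 = 1063.4
V_st = 4666.93
V_srs = s²/n = 5151208.9/570 = 9037.21
deff = V_st / V_srs = 4666.93/9037.21 = 0.5164

deff ≈ 0.516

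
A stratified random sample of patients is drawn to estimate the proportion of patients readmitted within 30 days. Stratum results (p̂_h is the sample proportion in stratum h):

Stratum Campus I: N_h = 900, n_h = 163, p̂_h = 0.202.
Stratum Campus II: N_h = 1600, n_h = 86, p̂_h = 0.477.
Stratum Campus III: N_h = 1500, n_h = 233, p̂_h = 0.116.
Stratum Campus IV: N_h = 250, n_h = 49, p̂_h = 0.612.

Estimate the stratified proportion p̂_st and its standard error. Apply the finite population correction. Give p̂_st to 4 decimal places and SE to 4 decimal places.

N = 4250; stratum weights W_h = N_h/N.
p̂_st = Σ W_h p̂_h = (900·0.202 + 1600·0.477 + 1500·0.116 + 250·0.612)/4250 = 0.29929
V̂(p̂_st) = Σ W_h² (1 − n_h/N_h) p̂_h(1−p̂_h)/(n_h−1):
  stratum Campus I: (900/4250)²·(1 − 163/900)·0.202·0.798/162 = 3.65402e-05
  stratum Campus II: (1600/4250)²·(1 − 86/1600)·0.477·0.523/85 = 0.000393613
  stratum Campus III: (1500/4250)²·(1 − 233/1500)·0.116·0.884/232 = 4.65064e-05
  stratum Campus IV: (250/4250)²·(1 − 49/250)·0.612·0.388/48 = 1.37626e-05
V̂(p̂_st) = 0.000490422; SE = √V̂ = 0.0221455

p̂_st ≈ 0.2993, SE ≈ 0.0221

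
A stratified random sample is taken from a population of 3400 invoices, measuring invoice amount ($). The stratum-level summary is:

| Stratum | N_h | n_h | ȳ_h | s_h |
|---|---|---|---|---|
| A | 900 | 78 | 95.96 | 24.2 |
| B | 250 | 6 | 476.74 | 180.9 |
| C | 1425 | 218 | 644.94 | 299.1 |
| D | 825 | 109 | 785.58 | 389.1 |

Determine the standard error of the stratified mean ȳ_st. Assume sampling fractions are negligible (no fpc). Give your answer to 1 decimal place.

V̂(ȳ_st) = Σ W_h² s_h²/n_h, with W_h = N_h/N and N = 3400:
  stratum A: (900/3400)²·24.2²/78 = 0.526094
  stratum B: (250/3400)²·180.9²/6 = 29.4882
  stratum C: (1425/3400)²·299.1²/218 = 72.0856
  stratum D: (825/3400)²·389.1²/109 = 81.7798
V̂(ȳ_st) = 183.88
SE(ȳ_st) = √183.88 = 13.5602

SE(ȳ_st) ≈ 13.6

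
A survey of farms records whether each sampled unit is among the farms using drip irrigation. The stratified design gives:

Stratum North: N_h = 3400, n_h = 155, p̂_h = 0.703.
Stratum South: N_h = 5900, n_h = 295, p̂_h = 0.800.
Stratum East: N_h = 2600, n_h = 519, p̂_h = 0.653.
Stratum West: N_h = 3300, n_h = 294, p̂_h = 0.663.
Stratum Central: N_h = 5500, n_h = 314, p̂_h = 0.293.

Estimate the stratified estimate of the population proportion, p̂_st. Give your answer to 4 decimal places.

N = 20700; stratum weights W_h = N_h/N.
p̂_st = Σ W_h p̂_h = (3400·0.703 + 5900·0.800 + 2600·0.653 + 3300·0.663 + 5500·0.293)/20700 = 0.60905

p̂_st ≈ 0.6091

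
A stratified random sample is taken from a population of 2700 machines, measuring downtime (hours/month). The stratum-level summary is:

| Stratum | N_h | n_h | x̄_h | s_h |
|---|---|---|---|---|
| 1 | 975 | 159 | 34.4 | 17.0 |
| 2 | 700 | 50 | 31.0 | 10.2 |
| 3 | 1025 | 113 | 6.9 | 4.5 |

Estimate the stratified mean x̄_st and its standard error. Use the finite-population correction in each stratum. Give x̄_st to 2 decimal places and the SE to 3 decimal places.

x̄_st ≈ 23.08, SE ≈ 0.593

x̄_st = Σ W_h x̄_h = (975·34.4 + 700·31.0 + 1025·6.9)/2700 = 23.07870
V̂(x̄_st) = Σ W_h² (1 − n_h/N_h) s_h²/n_h, with W_h = N_h/N and N = 2700:
  stratum 1: (975/2700)²·(1 − 159/975)·17.0²/159 = 0.198366
  stratum 2: (700/2700)²·(1 − 50/700)·10.2²/50 = 0.129872
  stratum 3: (1025/2700)²·(1 − 113/1025)·4.5²/113 = 0.0229794
V̂(x̄_st) = 0.351217
SE(x̄_st) = √0.351217 = 0.592636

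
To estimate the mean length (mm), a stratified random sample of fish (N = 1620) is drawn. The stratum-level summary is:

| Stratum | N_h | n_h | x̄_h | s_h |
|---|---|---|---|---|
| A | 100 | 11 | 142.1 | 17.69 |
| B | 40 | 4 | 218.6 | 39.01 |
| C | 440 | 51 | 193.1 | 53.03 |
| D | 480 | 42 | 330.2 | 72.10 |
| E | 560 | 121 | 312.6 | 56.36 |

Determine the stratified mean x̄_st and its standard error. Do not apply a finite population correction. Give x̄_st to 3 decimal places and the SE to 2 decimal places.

x̄_st ≈ 272.512, SE ≈ 4.29

x̄_st = Σ W_h x̄_h = (100·142.1 + 40·218.6 + 440·193.1 + 480·330.2 + 560·312.6)/1620 = 272.51235
V̂(x̄_st) = Σ W_h² s_h²/n_h, with W_h = N_h/N and N = 1620:
  stratum A: (100/1620)²·17.69²/11 = 0.108401
  stratum B: (40/1620)²·39.01²/4 = 0.231943
  stratum C: (440/1620)²·53.03²/51 = 4.0677
  stratum D: (480/1620)²·72.10²/42 = 10.8661
  stratum E: (560/1620)²·56.36²/121 = 3.13691
V̂(x̄_st) = 18.4111
SE(x̄_st) = √18.4111 = 4.29081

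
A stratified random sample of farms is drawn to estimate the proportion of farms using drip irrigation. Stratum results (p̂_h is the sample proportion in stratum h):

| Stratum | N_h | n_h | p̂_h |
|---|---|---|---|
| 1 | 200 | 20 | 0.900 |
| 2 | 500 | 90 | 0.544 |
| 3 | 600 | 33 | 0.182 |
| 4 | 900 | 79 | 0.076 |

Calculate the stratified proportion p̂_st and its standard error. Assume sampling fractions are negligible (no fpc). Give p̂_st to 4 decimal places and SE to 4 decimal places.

p̂_st ≈ 0.2862, SE ≈ 0.0261

N = 2200; stratum weights W_h = N_h/N.
p̂_st = Σ W_h p̂_h = (200·0.900 + 500·0.544 + 600·0.182 + 900·0.076)/2200 = 0.28618
V̂(p̂_st) = Σ W_h² p̂_h(1−p̂_h)/(n_h−1):
  stratum 1: (200/2200)²·0.900·0.100/19 = 3.91475e-05
  stratum 2: (500/2200)²·0.544·0.456/89 = 0.000143969
  stratum 3: (600/2200)²·0.182·0.818/32 = 0.000346044
  stratum 4: (900/2200)²·0.076·0.924/78 = 0.000150671
V̂(p̂_st) = 0.000679832; SE = √V̂ = 0.0260736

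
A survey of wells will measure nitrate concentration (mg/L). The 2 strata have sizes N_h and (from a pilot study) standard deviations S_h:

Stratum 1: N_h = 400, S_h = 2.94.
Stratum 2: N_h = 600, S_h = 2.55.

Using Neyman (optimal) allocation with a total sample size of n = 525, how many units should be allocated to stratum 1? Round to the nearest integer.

228

Neyman allocation: n_h = n · N_h S_h / Σ N_i S_i, with n = 525.
  stratum 1: N_h·S_h = 400·2.94 = 1176.00
  stratum 2: N_h·S_h = 600·2.55 = 1530.00
Σ N_h S_h = 2706.00
n for stratum 1 = 525·1176.00/2706.00 = 228.160 → 228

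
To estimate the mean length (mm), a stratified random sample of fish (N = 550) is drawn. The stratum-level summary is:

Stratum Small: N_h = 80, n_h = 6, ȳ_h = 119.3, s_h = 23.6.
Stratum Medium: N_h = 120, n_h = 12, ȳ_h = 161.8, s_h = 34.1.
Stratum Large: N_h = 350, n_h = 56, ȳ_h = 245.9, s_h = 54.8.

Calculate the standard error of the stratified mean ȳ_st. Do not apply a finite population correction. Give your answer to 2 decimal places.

SE(ȳ_st) ≈ 5.32

V̂(ȳ_st) = Σ W_h² s_h²/n_h, with W_h = N_h/N and N = 550:
  stratum Small: (80/550)²·23.6²/6 = 1.96394
  stratum Medium: (120/550)²·34.1²/12 = 4.6128
  stratum Large: (350/550)²·54.8²/56 = 21.7162
V̂(ȳ_st) = 28.2929
SE(ȳ_st) = √28.2929 = 5.31911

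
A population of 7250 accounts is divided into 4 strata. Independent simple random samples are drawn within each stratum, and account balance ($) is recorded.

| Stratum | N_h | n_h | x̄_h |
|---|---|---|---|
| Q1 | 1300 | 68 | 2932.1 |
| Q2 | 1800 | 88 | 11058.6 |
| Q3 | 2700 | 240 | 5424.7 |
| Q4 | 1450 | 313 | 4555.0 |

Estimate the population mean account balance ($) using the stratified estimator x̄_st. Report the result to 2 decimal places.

x̄_st ≈ 6202.57

N = Σ N_h = 7250. Stratum weights W_h = N_h/N.
x̄_st = (1300·2932.1 + 1800·11058.6 + 2700·5424.7 + 1450·4555.0) / 7250 = 6202.5724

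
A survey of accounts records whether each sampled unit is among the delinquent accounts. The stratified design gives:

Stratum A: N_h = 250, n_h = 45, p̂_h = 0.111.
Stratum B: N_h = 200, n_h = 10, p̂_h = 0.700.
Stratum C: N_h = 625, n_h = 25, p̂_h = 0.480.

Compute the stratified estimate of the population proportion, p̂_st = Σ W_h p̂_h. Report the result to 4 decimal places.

p̂_st ≈ 0.4351

N = 1075; stratum weights W_h = N_h/N.
p̂_st = Σ W_h p̂_h = (250·0.111 + 200·0.700 + 625·0.480)/1075 = 0.43512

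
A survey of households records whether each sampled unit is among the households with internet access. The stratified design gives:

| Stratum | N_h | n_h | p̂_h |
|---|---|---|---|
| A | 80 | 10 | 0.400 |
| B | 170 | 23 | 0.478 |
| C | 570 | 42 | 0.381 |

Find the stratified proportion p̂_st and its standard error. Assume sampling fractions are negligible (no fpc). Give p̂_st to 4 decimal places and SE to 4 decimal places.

N = 820; stratum weights W_h = N_h/N.
p̂_st = Σ W_h p̂_h = (80·0.400 + 170·0.478 + 570·0.381)/820 = 0.40296
V̂(p̂_st) = Σ W_h² p̂_h(1−p̂_h)/(n_h−1):
  stratum A: (80/820)²·0.400·0.600/9 = 0.000253817
  stratum B: (170/820)²·0.478·0.522/22 = 0.000487468
  stratum C: (570/820)²·0.381·0.619/41 = 0.00277942
V̂(p̂_st) = 0.0035207; SE = √V̂ = 0.0593355

p̂_st ≈ 0.4030, SE ≈ 0.0593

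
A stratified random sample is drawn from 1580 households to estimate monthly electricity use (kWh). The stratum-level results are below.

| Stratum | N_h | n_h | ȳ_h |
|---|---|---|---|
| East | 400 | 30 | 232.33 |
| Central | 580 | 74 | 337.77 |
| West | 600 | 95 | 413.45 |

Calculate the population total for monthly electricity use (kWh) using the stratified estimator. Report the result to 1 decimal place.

τ̂_st ≈ 536908.6

τ̂_st = Σ N_h ȳ_h = 400·232.33 + 580·337.77 + 600·413.45 = 536908.6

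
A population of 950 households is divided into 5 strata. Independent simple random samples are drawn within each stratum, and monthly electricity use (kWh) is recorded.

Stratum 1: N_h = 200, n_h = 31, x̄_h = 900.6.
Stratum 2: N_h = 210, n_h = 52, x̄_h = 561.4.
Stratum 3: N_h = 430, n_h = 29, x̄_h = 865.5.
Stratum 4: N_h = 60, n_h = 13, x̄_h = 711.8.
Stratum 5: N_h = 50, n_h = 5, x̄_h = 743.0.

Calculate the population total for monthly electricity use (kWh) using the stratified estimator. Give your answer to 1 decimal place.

τ̂_st = Σ N_h x̄_h = 200·900.6 + 210·561.4 + 430·865.5 + 60·711.8 + 50·743.0 = 750037.0

τ̂_st ≈ 750037.0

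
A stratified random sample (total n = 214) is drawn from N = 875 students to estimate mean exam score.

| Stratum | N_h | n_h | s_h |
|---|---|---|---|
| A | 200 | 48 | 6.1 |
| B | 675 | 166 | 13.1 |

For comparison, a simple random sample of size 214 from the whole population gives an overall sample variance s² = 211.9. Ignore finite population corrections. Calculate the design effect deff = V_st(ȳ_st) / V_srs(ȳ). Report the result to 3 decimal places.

deff ≈ 0.662

V̂(ȳ_st) = Σ W_h² s_h²/n_h, with W_h = N_h/N and N = 875:
  stratum A: (200/875)²·6.1²/48 = 0.0405007
  stratum B: (675/875)²·13.1²/166 = 0.615214
V_st = 0.655714
V_srs = s²/n = 211.9/214 = 0.990187
deff = V_st / V_srs = 0.655714/0.990187 = 0.6622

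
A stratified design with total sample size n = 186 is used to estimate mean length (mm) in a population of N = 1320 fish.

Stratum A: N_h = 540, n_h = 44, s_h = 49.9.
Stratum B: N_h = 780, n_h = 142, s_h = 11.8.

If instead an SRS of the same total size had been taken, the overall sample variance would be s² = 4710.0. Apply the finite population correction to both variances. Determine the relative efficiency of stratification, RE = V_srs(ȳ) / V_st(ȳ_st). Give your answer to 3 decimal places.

RE ≈ 2.423

V̂(ȳ_st) = Σ W_h² (1 − n_h/N_h) s_h²/n_h, with W_h = N_h/N and N = 1320:
  stratum A: (540/1320)²·(1 − 44/540)·49.9²/44 = 8.69913
  stratum B: (780/1320)²·(1 − 142/780)·11.8²/142 = 0.280055
V_st = 8.97919
V_srs = (1 − 186/1320)·4710.0/186 = 21.7544
Relative efficiency = V_srs / V_st = 21.7544/8.97919 = 2.4228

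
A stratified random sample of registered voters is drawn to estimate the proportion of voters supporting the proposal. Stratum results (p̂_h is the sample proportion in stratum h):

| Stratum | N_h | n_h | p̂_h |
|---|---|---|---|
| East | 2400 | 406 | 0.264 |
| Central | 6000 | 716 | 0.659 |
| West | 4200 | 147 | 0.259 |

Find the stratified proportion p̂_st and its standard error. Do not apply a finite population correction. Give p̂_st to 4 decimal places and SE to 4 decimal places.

N = 12600; stratum weights W_h = N_h/N.
p̂_st = Σ W_h p̂_h = (2400·0.264 + 6000·0.659 + 4200·0.259)/12600 = 0.45043
V̂(p̂_st) = Σ W_h² p̂_h(1−p̂_h)/(n_h−1):
  stratum East: (2400/12600)²·0.264·0.736/405 = 1.74064e-05
  stratum Central: (6000/12600)²·0.659·0.341/715 = 7.12681e-05
  stratum West: (4200/12600)²·0.259·0.741/146 = 0.000146057
V̂(p̂_st) = 0.000234732; SE = √V̂ = 0.015321

p̂_st ≈ 0.4504, SE ≈ 0.0153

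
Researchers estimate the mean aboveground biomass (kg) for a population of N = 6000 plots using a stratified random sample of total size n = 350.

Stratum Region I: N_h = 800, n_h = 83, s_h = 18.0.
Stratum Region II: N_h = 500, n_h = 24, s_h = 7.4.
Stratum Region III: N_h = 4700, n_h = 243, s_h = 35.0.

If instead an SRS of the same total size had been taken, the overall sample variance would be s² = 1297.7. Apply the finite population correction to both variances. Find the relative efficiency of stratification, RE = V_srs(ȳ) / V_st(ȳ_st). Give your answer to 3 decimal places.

RE ≈ 1.160

V̂(ȳ_st) = Σ W_h² (1 − n_h/N_h) s_h²/n_h, with W_h = N_h/N and N = 6000:
  stratum Region I: (800/6000)²·(1 − 83/800)·18.0²/83 = 0.0621976
  stratum Region II: (500/6000)²·(1 − 24/500)·7.4²/24 = 0.0150844
  stratum Region III: (4700/6000)²·(1 − 243/4700)·35.0²/243 = 2.93338
V_st = 3.01066
V_srs = (1 − 350/6000)·1297.7/350 = 3.49143
Relative efficiency = V_srs / V_st = 3.49143/3.01066 = 1.1597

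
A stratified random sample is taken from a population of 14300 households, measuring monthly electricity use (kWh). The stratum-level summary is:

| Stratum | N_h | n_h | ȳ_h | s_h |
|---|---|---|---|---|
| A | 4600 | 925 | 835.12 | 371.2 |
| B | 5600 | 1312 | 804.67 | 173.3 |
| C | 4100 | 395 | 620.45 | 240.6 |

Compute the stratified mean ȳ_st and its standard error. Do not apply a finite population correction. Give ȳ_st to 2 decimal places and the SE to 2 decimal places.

ȳ_st ≈ 761.65, SE ≈ 5.57

ȳ_st = Σ W_h ȳ_h = (4600·835.12 + 5600·804.67 + 4100·620.45)/14300 = 761.64678
V̂(ȳ_st) = Σ W_h² s_h²/n_h, with W_h = N_h/N and N = 14300:
  stratum A: (4600/14300)²·371.2²/925 = 15.4141
  stratum B: (5600/14300)²·173.3²/1312 = 3.51049
  stratum C: (4100/14300)²·240.6²/395 = 12.0473
V̂(ȳ_st) = 30.9719
SE(ȳ_st) = √30.9719 = 5.56524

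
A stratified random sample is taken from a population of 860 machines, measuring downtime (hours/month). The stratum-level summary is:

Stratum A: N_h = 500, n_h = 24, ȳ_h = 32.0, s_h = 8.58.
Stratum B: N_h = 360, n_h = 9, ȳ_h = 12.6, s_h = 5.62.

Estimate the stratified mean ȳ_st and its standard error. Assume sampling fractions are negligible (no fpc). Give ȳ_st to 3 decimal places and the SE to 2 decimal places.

ȳ_st = Σ W_h ȳ_h = (500·32.0 + 360·12.6)/860 = 23.87907
V̂(ȳ_st) = Σ W_h² s_h²/n_h, with W_h = N_h/N and N = 860:
  stratum A: (500/860)²·8.58²/24 = 1.03683
  stratum B: (360/860)²·5.62²/9 = 0.614948
V̂(ȳ_st) = 1.65178
SE(ȳ_st) = √1.65178 = 1.28521

ȳ_st ≈ 23.879, SE ≈ 1.29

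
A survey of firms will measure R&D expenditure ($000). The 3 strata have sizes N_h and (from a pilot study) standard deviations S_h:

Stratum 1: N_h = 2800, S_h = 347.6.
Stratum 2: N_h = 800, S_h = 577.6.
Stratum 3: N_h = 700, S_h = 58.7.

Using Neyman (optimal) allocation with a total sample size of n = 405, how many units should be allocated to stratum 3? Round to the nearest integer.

Neyman allocation: n_h = n · N_h S_h / Σ N_i S_i, with n = 405.
  stratum 1: N_h·S_h = 2800·347.6 = 973280.00
  stratum 2: N_h·S_h = 800·577.6 = 462080.00
  stratum 3: N_h·S_h = 700·58.7 = 41090.00
Σ N_h S_h = 1476450.00
n for stratum 3 = 405·41090.00/1476450.00 = 11.271 → 11

11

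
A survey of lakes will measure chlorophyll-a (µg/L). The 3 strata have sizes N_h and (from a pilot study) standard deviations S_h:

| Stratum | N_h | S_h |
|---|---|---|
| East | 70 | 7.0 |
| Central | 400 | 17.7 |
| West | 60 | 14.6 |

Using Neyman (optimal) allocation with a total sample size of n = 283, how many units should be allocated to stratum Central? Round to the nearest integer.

237

Neyman allocation: n_h = n · N_h S_h / Σ N_i S_i, with n = 283.
  stratum East: N_h·S_h = 70·7.0 = 490.00
  stratum Central: N_h·S_h = 400·17.7 = 7080.00
  stratum West: N_h·S_h = 60·14.6 = 876.00
Σ N_h S_h = 8446.00
n for stratum Central = 283·7080.00/8446.00 = 237.229 → 237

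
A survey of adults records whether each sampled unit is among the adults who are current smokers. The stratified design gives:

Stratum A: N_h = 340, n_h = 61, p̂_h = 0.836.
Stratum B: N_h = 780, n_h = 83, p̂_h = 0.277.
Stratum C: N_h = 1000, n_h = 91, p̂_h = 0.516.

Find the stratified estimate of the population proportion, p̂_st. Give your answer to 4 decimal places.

N = 2120; stratum weights W_h = N_h/N.
p̂_st = Σ W_h p̂_h = (340·0.836 + 780·0.277 + 1000·0.516)/2120 = 0.47939

p̂_st ≈ 0.4794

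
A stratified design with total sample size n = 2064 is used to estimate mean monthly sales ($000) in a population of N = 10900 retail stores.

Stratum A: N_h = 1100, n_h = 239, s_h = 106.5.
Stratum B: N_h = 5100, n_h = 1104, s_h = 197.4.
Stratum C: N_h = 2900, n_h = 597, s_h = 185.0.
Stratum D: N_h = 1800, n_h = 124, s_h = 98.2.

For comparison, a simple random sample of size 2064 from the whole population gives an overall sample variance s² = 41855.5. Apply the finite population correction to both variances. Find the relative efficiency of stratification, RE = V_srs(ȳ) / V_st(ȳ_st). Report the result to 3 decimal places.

V̂(ȳ_st) = Σ W_h² (1 − n_h/N_h) s_h²/n_h, with W_h = N_h/N and N = 10900:
  stratum A: (1100/10900)²·(1 − 239/1100)·106.5²/239 = 0.378307
  stratum B: (5100/10900)²·(1 − 1104/5100)·197.4²/1104 = 6.05436
  stratum C: (2900/10900)²·(1 − 597/2900)·185.0²/597 = 3.22261
  stratum D: (1800/10900)²·(1 − 124/1800)·98.2²/124 = 1.97467
V_st = 11.6299
V_srs = (1 − 2064/10900)·41855.5/2064 = 16.4389
Relative efficiency = V_srs / V_st = 16.4389/11.6299 = 1.4135

RE ≈ 1.413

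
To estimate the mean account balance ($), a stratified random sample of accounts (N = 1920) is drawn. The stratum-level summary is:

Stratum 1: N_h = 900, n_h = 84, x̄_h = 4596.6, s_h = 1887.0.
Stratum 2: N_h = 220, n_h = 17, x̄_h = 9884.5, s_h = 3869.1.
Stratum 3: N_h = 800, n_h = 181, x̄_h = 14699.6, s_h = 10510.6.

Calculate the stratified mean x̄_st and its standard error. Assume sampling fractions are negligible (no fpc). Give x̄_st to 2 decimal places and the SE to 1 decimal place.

x̄_st ≈ 9412.09, SE ≈ 356.1

x̄_st = Σ W_h x̄_h = (900·4596.6 + 220·9884.5 + 800·14699.6)/1920 = 9412.08854
V̂(x̄_st) = Σ W_h² s_h²/n_h, with W_h = N_h/N and N = 1920:
  stratum 1: (900/1920)²·1887.0²/84 = 9314.23
  stratum 2: (220/1920)²·3869.1²/17 = 11561.5
  stratum 3: (800/1920)²·10510.6²/181 = 105963
V̂(x̄_st) = 126839
SE(x̄_st) = √126839 = 356.144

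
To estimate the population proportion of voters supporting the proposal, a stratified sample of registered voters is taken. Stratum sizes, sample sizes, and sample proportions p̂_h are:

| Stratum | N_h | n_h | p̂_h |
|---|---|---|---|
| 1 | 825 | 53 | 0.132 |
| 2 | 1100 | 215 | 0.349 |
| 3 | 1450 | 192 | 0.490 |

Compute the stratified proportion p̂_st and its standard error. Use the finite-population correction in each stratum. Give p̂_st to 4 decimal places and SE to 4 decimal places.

p̂_st ≈ 0.3565, SE ≈ 0.0206

N = 3375; stratum weights W_h = N_h/N.
p̂_st = Σ W_h p̂_h = (825·0.132 + 1100·0.349 + 1450·0.490)/3375 = 0.35653
V̂(p̂_st) = Σ W_h² (1 − n_h/N_h) p̂_h(1−p̂_h)/(n_h−1):
  stratum 1: (825/3375)²·(1 − 53/825)·0.132·0.868/52 = 0.000123201
  stratum 2: (1100/3375)²·(1 − 215/1100)·0.349·0.651/214 = 9.07363e-05
  stratum 3: (1450/3375)²·(1 − 192/1450)·0.490·0.510/191 = 0.000209524
V̂(p̂_st) = 0.000423461; SE = √V̂ = 0.0205782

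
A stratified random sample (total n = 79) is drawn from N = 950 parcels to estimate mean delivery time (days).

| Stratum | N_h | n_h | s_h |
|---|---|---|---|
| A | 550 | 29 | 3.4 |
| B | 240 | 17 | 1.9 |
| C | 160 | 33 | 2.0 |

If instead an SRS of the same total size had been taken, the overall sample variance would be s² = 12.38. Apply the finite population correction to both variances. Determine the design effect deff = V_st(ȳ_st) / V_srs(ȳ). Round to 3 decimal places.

deff ≈ 0.988

V̂(ȳ_st) = Σ W_h² (1 − n_h/N_h) s_h²/n_h, with W_h = N_h/N and N = 950:
  stratum A: (550/950)²·(1 − 29/550)·3.4²/29 = 0.126565
  stratum B: (240/950)²·(1 − 17/240)·1.9²/17 = 0.0125929
  stratum C: (160/950)²·(1 − 33/160)·2.0²/33 = 0.00272912
V_st = 0.141887
V_srs = (1 − 79/950)·12.38/79 = 0.143677
deff = V_st / V_srs = 0.141887/0.143677 = 0.9875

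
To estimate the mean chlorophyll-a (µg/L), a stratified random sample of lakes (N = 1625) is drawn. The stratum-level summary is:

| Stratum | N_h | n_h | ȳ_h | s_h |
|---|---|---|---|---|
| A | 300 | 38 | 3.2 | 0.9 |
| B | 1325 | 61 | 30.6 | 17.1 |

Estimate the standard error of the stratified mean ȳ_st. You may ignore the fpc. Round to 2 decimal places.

SE(ȳ_st) ≈ 1.79

V̂(ȳ_st) = Σ W_h² s_h²/n_h, with W_h = N_h/N and N = 1625:
  stratum A: (300/1625)²·0.9²/38 = 0.000726503
  stratum B: (1325/1625)²·17.1²/61 = 3.18704
V̂(ȳ_st) = 3.18777
SE(ȳ_st) = √3.18777 = 1.78543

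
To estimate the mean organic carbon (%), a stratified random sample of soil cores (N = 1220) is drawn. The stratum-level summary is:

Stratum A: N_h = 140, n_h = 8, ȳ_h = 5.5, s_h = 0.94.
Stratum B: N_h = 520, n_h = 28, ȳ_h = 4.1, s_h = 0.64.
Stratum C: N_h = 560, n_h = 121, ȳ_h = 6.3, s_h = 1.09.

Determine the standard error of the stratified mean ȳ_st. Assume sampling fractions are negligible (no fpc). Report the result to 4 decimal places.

SE(ȳ_st) ≈ 0.0786

V̂(ȳ_st) = Σ W_h² s_h²/n_h, with W_h = N_h/N and N = 1220:
  stratum A: (140/1220)²·0.94²/8 = 0.00145446
  stratum B: (520/1220)²·0.64²/28 = 0.0026576
  stratum C: (560/1220)²·1.09²/121 = 0.00206883
V̂(ȳ_st) = 0.00618088
SE(ȳ_st) = √0.00618088 = 0.0786186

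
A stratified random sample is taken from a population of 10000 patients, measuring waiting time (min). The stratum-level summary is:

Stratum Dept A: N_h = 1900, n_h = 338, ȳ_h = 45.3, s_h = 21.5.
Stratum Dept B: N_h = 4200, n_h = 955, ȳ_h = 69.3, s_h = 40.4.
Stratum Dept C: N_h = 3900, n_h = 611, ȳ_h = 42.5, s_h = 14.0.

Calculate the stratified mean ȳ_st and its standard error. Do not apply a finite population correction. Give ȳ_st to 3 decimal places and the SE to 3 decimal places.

ȳ_st = Σ W_h ȳ_h = (1900·45.3 + 4200·69.3 + 3900·42.5)/10000 = 54.28800
V̂(ȳ_st) = Σ W_h² s_h²/n_h, with W_h = N_h/N and N = 10000:
  stratum Dept A: (1900/10000)²·21.5²/338 = 0.0493705
  stratum Dept B: (4200/10000)²·40.4²/955 = 0.30148
  stratum Dept C: (3900/10000)²·14.0²/611 = 0.0487915
V̂(ȳ_st) = 0.399642
SE(ȳ_st) = √0.399642 = 0.632172

ȳ_st ≈ 54.288, SE ≈ 0.632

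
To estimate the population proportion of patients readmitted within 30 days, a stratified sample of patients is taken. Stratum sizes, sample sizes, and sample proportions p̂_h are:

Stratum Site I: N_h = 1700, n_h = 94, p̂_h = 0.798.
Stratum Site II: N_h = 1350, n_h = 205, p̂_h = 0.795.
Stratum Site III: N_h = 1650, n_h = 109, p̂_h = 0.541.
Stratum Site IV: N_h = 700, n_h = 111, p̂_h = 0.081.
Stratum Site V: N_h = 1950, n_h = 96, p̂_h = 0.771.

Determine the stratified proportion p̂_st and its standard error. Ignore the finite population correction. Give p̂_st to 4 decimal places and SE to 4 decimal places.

N = 7350; stratum weights W_h = N_h/N.
p̂_st = Σ W_h p̂_h = (1700·0.798 + 1350·0.795 + 1650·0.541 + 700·0.081 + 1950·0.771)/7350 = 0.66431
V̂(p̂_st) = Σ W_h² p̂_h(1−p̂_h)/(n_h−1):
  stratum Site I: (1700/7350)²·0.798·0.202/93 = 9.27245e-05
  stratum Site II: (1350/7350)²·0.795·0.205/204 = 2.69515e-05
  stratum Site III: (1650/7350)²·0.541·0.459/108 = 0.000115872
  stratum Site IV: (700/7350)²·0.081·0.919/110 = 6.13803e-06
  stratum Site V: (1950/7350)²·0.771·0.229/95 = 0.000130816
V̂(p̂_st) = 0.000372502; SE = √V̂ = 0.0193003

p̂_st ≈ 0.6643, SE ≈ 0.0193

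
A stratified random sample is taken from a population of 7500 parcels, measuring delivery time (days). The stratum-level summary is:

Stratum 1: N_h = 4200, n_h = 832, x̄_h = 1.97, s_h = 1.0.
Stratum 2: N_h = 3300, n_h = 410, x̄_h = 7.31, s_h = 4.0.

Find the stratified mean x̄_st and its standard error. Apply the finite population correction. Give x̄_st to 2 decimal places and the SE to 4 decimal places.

x̄_st ≈ 4.32, SE ≈ 0.0832

x̄_st = Σ W_h x̄_h = (4200·1.97 + 3300·7.31)/7500 = 4.31960
V̂(x̄_st) = Σ W_h² (1 − n_h/N_h) s_h²/n_h, with W_h = N_h/N and N = 7500:
  stratum 1: (4200/7500)²·(1 − 832/4200)·1.0²/832 = 0.000302256
  stratum 2: (3300/7500)²·(1 − 410/3300)·4.0²/410 = 0.00661646
V̂(x̄_st) = 0.00691871
SE(x̄_st) = √0.00691871 = 0.0831788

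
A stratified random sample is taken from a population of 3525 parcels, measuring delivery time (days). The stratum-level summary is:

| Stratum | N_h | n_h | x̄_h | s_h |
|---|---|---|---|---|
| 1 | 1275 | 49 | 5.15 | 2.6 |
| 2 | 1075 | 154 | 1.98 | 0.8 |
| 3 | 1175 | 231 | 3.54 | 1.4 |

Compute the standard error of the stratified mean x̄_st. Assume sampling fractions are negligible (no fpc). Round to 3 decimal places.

SE(x̄_st) ≈ 0.139

V̂(x̄_st) = Σ W_h² s_h²/n_h, with W_h = N_h/N and N = 3525:
  stratum 1: (1275/3525)²·2.6²/49 = 0.018049
  stratum 2: (1075/3525)²·0.8²/154 = 0.000386508
  stratum 3: (1175/3525)²·1.4²/231 = 0.000942761
V̂(x̄_st) = 0.0193783
SE(x̄_st) = √0.0193783 = 0.139206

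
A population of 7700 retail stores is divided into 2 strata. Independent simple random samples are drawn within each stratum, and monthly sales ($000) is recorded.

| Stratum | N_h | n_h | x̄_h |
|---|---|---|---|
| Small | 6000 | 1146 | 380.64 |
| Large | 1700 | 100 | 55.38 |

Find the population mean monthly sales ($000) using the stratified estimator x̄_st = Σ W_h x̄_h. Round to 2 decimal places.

N = Σ N_h = 7700. Stratum weights W_h = N_h/N.
x̄_st = (6000·380.64 + 1700·55.38) / 7700 = 308.8294

x̄_st ≈ 308.83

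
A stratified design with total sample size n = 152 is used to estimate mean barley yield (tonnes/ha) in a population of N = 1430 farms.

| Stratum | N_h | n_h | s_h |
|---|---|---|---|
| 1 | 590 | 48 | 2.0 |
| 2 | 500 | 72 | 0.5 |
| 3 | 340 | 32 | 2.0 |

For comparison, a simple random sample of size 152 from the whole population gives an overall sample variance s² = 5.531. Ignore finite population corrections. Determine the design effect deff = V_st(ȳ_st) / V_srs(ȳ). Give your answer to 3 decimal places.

V̂(ȳ_st) = Σ W_h² s_h²/n_h, with W_h = N_h/N and N = 1430:
  stratum 1: (590/1430)²·2.0²/48 = 0.0141857
  stratum 2: (500/1430)²·0.5²/72 = 0.000424498
  stratum 3: (340/1430)²·2.0²/32 = 0.00706636
V_st = 0.0216766
V_srs = s²/n = 5.531/152 = 0.0363882
deff = V_st / V_srs = 0.0216766/0.0363882 = 0.5957

deff ≈ 0.596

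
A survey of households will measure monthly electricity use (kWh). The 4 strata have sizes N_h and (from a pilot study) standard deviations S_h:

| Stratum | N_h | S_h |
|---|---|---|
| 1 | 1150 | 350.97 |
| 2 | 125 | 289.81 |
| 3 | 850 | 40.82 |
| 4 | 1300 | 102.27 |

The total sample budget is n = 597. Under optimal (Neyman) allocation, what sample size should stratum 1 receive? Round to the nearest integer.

Neyman allocation: n_h = n · N_h S_h / Σ N_i S_i, with n = 597.
  stratum 1: N_h·S_h = 1150·350.97 = 403615.50
  stratum 2: N_h·S_h = 125·289.81 = 36226.25
  stratum 3: N_h·S_h = 850·40.82 = 34697.00
  stratum 4: N_h·S_h = 1300·102.27 = 132951.00
Σ N_h S_h = 607489.75
n for stratum 1 = 597·403615.50/607489.75 = 396.646 → 397

397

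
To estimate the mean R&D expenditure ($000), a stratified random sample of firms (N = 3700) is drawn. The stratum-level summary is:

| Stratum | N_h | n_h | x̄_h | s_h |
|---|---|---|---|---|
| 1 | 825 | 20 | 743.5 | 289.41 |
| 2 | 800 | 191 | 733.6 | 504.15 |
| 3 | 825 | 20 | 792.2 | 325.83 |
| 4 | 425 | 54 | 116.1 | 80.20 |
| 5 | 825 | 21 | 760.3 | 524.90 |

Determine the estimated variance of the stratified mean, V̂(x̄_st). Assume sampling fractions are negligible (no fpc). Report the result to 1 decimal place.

V̂(x̄_st) = Σ W_h² s_h²/n_h, with W_h = N_h/N and N = 3700:
  stratum 1: (825/3700)²·289.41²/20 = 208.21
  stratum 2: (800/3700)²·504.15²/191 = 62.2104
  stratum 3: (825/3700)²·325.83²/20 = 263.91
  stratum 4: (425/3700)²·80.20²/54 = 1.57155
  stratum 5: (825/3700)²·524.90²/21 = 652.286
V̂(x̄_st) = 1188.19

V̂(x̄_st) ≈ 1188.2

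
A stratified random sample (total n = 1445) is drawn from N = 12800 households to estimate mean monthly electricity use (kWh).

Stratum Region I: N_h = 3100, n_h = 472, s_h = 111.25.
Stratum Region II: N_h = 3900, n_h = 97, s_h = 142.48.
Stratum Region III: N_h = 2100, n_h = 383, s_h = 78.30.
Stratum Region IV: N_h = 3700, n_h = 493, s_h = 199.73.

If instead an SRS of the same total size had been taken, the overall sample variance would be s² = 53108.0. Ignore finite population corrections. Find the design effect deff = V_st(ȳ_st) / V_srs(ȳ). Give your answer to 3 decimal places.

V̂(ȳ_st) = Σ W_h² s_h²/n_h, with W_h = N_h/N and N = 12800:
  stratum Region I: (3100/12800)²·111.25²/472 = 1.53802
  stratum Region II: (3900/12800)²·142.48²/97 = 19.4288
  stratum Region III: (2100/12800)²·78.30²/383 = 0.430867
  stratum Region IV: (3700/12800)²·199.73²/493 = 6.76119
V_st = 28.1588
V_srs = s²/n = 53108.0/1445 = 36.7529
deff = V_st / V_srs = 28.1588/36.7529 = 0.7662

deff ≈ 0.766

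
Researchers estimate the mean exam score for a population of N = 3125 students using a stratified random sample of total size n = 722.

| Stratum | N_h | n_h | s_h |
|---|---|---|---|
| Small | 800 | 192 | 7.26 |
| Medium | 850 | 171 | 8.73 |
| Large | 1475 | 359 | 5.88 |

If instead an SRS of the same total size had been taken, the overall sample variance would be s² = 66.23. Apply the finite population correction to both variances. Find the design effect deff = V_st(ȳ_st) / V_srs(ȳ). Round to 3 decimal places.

deff ≈ 0.797

V̂(ȳ_st) = Σ W_h² (1 − n_h/N_h) s_h²/n_h, with W_h = N_h/N and N = 3125:
  stratum Small: (800/3125)²·(1 − 192/800)·7.26²/192 = 0.0136731
  stratum Medium: (850/3125)²·(1 − 171/850)·8.73²/171 = 0.0263403
  stratum Large: (1475/3125)²·(1 − 359/1475)·5.88²/359 = 0.0162337
V_st = 0.056247
V_srs = (1 − 722/3125)·66.23/722 = 0.0705377
deff = V_st / V_srs = 0.056247/0.0705377 = 0.7974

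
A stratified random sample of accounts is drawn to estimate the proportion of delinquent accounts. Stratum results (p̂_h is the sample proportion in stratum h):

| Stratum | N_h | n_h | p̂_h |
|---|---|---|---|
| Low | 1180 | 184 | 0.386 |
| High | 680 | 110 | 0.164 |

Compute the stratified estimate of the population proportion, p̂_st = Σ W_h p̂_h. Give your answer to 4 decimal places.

p̂_st ≈ 0.3048

N = 1860; stratum weights W_h = N_h/N.
p̂_st = Σ W_h p̂_h = (1180·0.386 + 680·0.164)/1860 = 0.30484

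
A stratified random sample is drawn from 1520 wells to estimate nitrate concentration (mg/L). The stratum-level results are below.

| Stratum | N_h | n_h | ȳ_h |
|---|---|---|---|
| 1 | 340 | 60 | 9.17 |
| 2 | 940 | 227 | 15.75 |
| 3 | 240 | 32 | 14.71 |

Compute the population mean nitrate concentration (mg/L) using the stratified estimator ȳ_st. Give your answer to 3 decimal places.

N = Σ N_h = 1520. Stratum weights W_h = N_h/N.
ȳ_st = (340·9.17 + 940·15.75 + 240·14.71) / 1520 = 14.11395

ȳ_st ≈ 14.114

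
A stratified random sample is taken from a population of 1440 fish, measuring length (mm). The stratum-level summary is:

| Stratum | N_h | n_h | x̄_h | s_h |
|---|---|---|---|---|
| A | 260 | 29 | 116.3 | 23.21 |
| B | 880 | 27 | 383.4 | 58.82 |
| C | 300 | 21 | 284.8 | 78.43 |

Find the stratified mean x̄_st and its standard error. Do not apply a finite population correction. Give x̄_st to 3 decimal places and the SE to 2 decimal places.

x̄_st ≈ 314.632, SE ≈ 7.82

x̄_st = Σ W_h x̄_h = (260·116.3 + 880·383.4 + 300·284.8)/1440 = 314.63194
V̂(x̄_st) = Σ W_h² s_h²/n_h, with W_h = N_h/N and N = 1440:
  stratum A: (260/1440)²·23.21²/29 = 0.605583
  stratum B: (880/1440)²·58.82²/27 = 47.8549
  stratum C: (300/1440)²·78.43²/21 = 12.7134
V̂(x̄_st) = 61.1739
SE(x̄_st) = √61.1739 = 7.82138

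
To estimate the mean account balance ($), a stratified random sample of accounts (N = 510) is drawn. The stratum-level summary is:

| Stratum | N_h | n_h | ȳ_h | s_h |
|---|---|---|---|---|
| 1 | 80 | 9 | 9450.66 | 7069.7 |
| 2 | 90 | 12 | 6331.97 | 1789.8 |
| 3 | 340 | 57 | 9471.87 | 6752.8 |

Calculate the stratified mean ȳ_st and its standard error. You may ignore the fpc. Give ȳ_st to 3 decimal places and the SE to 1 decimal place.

ȳ_st = Σ W_h ȳ_h = (80·9450.66 + 90·6331.97 + 340·9471.87)/510 = 8914.44294
V̂(ȳ_st) = Σ W_h² s_h²/n_h, with W_h = N_h/N and N = 510:
  stratum 1: (80/510)²·7069.7²/9 = 136647
  stratum 2: (90/510)²·1789.8²/12 = 8313.28
  stratum 3: (340/510)²·6752.8²/57 = 355558
V̂(ȳ_st) = 500518
SE(ȳ_st) = √500518 = 707.473

ȳ_st ≈ 8914.443, SE ≈ 707.5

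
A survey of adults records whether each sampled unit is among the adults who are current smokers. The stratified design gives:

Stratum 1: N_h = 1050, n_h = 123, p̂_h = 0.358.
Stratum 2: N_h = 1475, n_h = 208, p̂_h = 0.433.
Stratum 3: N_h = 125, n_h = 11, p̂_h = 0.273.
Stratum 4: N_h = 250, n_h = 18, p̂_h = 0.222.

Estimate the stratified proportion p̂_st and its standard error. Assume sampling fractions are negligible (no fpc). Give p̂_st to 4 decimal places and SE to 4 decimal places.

N = 2900; stratum weights W_h = N_h/N.
p̂_st = Σ W_h p̂_h = (1050·0.358 + 1475·0.433 + 125·0.273 + 250·0.222)/2900 = 0.38076
V̂(p̂_st) = Σ W_h² p̂_h(1−p̂_h)/(n_h−1):
  stratum 1: (1050/2900)²·0.358·0.642/122 = 0.000246968
  stratum 2: (1475/2900)²·0.433·0.567/207 = 0.000306824
  stratum 3: (125/2900)²·0.273·0.727/10 = 3.68741e-05
  stratum 4: (250/2900)²·0.222·0.778/17 = 7.55036e-05
V̂(p̂_st) = 0.000666169; SE = √V̂ = 0.0258103

p̂_st ≈ 0.3808, SE ≈ 0.0258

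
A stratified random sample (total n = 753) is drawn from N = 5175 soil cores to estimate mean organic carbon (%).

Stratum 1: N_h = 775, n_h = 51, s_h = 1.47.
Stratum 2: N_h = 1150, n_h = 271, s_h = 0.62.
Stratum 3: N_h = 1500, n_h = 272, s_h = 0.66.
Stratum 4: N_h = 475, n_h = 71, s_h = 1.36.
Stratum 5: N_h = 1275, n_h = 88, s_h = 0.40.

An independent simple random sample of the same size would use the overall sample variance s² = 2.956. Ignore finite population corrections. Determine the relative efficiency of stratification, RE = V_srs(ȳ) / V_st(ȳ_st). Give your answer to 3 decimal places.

V̂(ȳ_st) = Σ W_h² s_h²/n_h, with W_h = N_h/N and N = 5175:
  stratum 1: (775/5175)²·1.47²/51 = 0.00095027
  stratum 2: (1150/5175)²·0.62²/271 = 7.00469e-05
  stratum 3: (1500/5175)²·0.66²/272 = 0.000134549
  stratum 4: (475/5175)²·1.36²/71 = 0.000219475
  stratum 5: (1275/5175)²·0.40²/88 = 0.000110366
V_st = 0.00148471
V_srs = s²/n = 2.956/753 = 0.00392563
Relative efficiency = V_srs / V_st = 0.00392563/0.00148471 = 2.6440

RE ≈ 2.644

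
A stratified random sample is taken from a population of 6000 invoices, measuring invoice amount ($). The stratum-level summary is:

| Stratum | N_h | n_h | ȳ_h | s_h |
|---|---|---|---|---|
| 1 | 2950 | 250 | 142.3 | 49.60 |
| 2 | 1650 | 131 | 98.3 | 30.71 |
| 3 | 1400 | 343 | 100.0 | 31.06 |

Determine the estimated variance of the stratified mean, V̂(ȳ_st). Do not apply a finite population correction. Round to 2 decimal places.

V̂(ȳ_st) ≈ 3.08

V̂(ȳ_st) = Σ W_h² s_h²/n_h, with W_h = N_h/N and N = 6000:
  stratum 1: (2950/6000)²·49.60²/250 = 2.37884
  stratum 2: (1650/6000)²·30.71²/131 = 0.544445
  stratum 3: (1400/6000)²·31.06²/343 = 0.153131
V̂(ȳ_st) = 3.07641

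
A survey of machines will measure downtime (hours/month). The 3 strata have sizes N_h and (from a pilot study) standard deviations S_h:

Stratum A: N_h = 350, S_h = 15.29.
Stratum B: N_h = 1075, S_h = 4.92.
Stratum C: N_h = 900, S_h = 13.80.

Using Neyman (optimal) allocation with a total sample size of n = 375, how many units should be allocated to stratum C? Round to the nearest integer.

202

Neyman allocation: n_h = n · N_h S_h / Σ N_i S_i, with n = 375.
  stratum A: N_h·S_h = 350·15.29 = 5351.50
  stratum B: N_h·S_h = 1075·4.92 = 5289.00
  stratum C: N_h·S_h = 900·13.80 = 12420.00
Σ N_h S_h = 23060.50
n for stratum C = 375·12420.00/23060.50 = 201.969 → 202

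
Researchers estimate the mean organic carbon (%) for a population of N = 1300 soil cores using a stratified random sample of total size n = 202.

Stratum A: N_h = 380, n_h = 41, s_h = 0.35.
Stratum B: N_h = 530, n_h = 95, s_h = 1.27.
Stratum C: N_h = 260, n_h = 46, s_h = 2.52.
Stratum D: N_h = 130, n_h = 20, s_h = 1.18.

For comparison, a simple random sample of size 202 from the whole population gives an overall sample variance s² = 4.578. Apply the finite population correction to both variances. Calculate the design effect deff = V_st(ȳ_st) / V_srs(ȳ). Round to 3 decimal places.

deff ≈ 0.401

V̂(ȳ_st) = Σ W_h² (1 − n_h/N_h) s_h²/n_h, with W_h = N_h/N and N = 1300:
  stratum A: (380/1300)²·(1 − 41/380)·0.35²/41 = 0.000227745
  stratum B: (530/1300)²·(1 − 95/530)·1.27²/95 = 0.00231613
  stratum C: (260/1300)²·(1 − 46/260)·2.52²/46 = 0.0045451
  stratum D: (130/1300)²·(1 − 20/130)·1.18²/20 = 0.000589092
V_st = 0.00767807
V_srs = (1 − 202/1300)·4.578/202 = 0.0191418
deff = V_st / V_srs = 0.00767807/0.0191418 = 0.4011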